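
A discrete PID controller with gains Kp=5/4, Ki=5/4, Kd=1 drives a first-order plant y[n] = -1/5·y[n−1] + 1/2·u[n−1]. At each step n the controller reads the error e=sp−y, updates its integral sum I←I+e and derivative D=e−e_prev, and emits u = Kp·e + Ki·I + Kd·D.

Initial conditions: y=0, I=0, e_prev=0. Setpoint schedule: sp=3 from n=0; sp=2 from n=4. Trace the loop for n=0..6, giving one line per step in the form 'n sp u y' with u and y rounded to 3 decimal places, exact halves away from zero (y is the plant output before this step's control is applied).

(exact arithmetic carried between steps; '≈' marks a value shown rounded to 6 d.p. or computed from one; I and e_prev carry over from the previous line; the table rounds u and y to 3 d.p., halves away from zero)
n=0: y=0, sp=3, e=sp−y=3; I=3, D=e−e_prev=3; u=5/4·3+5/4·3+1·3=10.5; next y=-1/5·0+1/2·10.5=5.25
n=1: y=5.25, sp=3, e=sp−y=-2.25; I=0.75, D=e−e_prev=-5.25; u=5/4·(-2.25)+5/4·0.75+1·(-5.25)=-7.125; next y=-1/5·5.25+1/2·(-7.125)=-4.6125
n=2: y=-4.6125, sp=3, e=sp−y=7.6125; I=8.3625, D=e−e_prev=9.8625; u=5/4·7.6125+5/4·8.3625+1·9.8625=29.83125; next y=-1/5·(-4.6125)+1/2·29.83125=15.838125
n=3: y=15.838125, sp=3, e=sp−y=-12.838125; I=-4.475625, D=e−e_prev=-20.450625; u=5/4·(-12.838125)+5/4·(-4.475625)+1·(-20.450625)≈-42.092813; next y=-1/5·15.838125+1/2·(-42.092813)≈-24.214031
n=4: y≈-24.214031, sp=2, e=sp−y≈26.214031; I≈21.738406, D=e−e_prev≈39.052156; u=5/4·26.214031+5/4·21.738406+1·39.052156≈98.992703; next y=-1/5·(-24.214031)+1/2·98.992703≈54.339158
n=5: y≈54.339158, sp=2, e=sp−y≈-52.339158; I≈-30.600752, D=e−e_prev≈-78.553189; u=5/4·(-52.339158)+5/4·(-30.600752)+1·(-78.553189)≈-182.228076; next y=-1/5·54.339158+1/2·(-182.228076)≈-101.981869
n=6: y≈-101.981869, sp=2, e=sp−y≈103.981869; I≈73.381118, D=e−e_prev≈156.321027; u=5/4·103.981869+5/4·73.381118+1·156.321027≈378.024761; next y=-1/5·(-101.981869)+1/2·378.024761≈209.408755

0 3 10.500 0.000
1 3 -7.125 5.250
2 3 29.831 -4.613
3 3 -42.093 15.838
4 2 98.993 -24.214
5 2 -182.228 54.339
6 2 378.025 -101.982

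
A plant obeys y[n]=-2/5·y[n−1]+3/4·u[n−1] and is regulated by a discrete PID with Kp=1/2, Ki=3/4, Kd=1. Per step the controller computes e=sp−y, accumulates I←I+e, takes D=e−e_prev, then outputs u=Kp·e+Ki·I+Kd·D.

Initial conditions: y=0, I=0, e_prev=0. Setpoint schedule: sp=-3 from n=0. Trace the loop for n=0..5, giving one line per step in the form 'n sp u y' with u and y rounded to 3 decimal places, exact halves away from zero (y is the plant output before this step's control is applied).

(exact arithmetic carried between steps; '≈' marks a value shown rounded to 6 d.p. or computed from one; I and e_prev carry over from the previous line; the table rounds u and y to 3 d.p., halves away from zero)
n=0: y=0, sp=-3, e=sp−y=-3; I=-3, D=e−e_prev=-3; u=1/2·(-3)+3/4·(-3)+1·(-3)=-6.75; next y=-2/5·0+3/4·(-6.75)=-5.0625
n=1: y=-5.0625, sp=-3, e=sp−y=2.0625; I=-0.9375, D=e−e_prev=5.0625; u=1/2·2.0625+3/4·(-0.9375)+1·5.0625=5.390625; next y=-2/5·(-5.0625)+3/4·5.390625≈6.067969
n=2: y≈6.067969, sp=-3, e=sp−y≈-9.067969; I≈-10.005469, D=e−e_prev≈-11.130469; u=1/2·(-9.067969)+3/4·(-10.005469)+1·(-11.130469)≈-23.168555; next y=-2/5·6.067969+3/4·(-23.168555)≈-19.803604
n=3: y≈-19.803604, sp=-3, e=sp−y≈16.803604; I≈6.798135, D=e−e_prev≈25.871572; u=1/2·16.803604+3/4·6.798135+1·25.871572≈39.371975; next y=-2/5·(-19.803604)+3/4·39.371975≈37.450423
n=4: y≈37.450423, sp=-3, e=sp−y≈-40.450423; I≈-33.652288, D=e−e_prev≈-57.254026; u=1/2·(-40.450423)+3/4·(-33.652288)+1·(-57.254026)≈-102.718454; next y=-2/5·37.450423+3/4·(-102.718454)≈-92.019009
n=5: y≈-92.019009, sp=-3, e=sp−y≈89.019009; I≈55.366721, D=e−e_prev≈129.469432; u=1/2·89.019009+3/4·55.366721+1·129.469432≈215.503978; next y=-2/5·(-92.019009)+3/4·215.503978≈198.435587

0 -3 -6.750 0.000
1 -3 5.391 -5.063
2 -3 -23.169 6.068
3 -3 39.372 -19.804
4 -3 -102.718 37.450
5 -3 215.504 -92.019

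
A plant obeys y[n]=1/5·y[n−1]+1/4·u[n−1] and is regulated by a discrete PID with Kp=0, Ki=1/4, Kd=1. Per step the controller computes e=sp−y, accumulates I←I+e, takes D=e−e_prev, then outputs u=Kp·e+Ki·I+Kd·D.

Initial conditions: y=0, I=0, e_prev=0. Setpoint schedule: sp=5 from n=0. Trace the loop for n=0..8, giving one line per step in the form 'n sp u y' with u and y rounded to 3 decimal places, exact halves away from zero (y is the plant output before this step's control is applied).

0 5 6.250 0.000
1 5 0.547 1.563
2 5 4.360 0.449
3 5 3.471 1.180
4 5 5.252 1.104
5 5 5.613 1.534
6 5 6.689 1.710
7 5 7.307 2.014
8 5 8.089 2.230

(exact arithmetic carried between steps; '≈' marks a value shown rounded to 6 d.p. or computed from one; I and e_prev carry over from the previous line; the table rounds u and y to 3 d.p., halves away from zero)
n=0: y=0, sp=5, e=sp−y=5; I=5, D=e−e_prev=5; u=0·5+1/4·5+1·5=6.25; next y=1/5·0+1/4·6.25=1.5625
n=1: y=1.5625, sp=5, e=sp−y=3.4375; I=8.4375, D=e−e_prev=-1.5625; u=0·3.4375+1/4·8.4375+1·(-1.5625)=0.546875; next y=1/5·1.5625+1/4·0.546875≈0.449219
n=2: y≈0.449219, sp=5, e=sp−y≈4.550781; I≈12.988281, D=e−e_prev≈1.113281; u=0·4.550781+1/4·12.988281+1·1.113281≈4.360352; next y=1/5·0.449219+1/4·4.360352≈1.179932
n=3: y≈1.179932, sp=5, e=sp−y≈3.820068; I≈16.808350, D=e−e_prev≈-0.730713; u=0·3.820068+1/4·16.808350+1·(-0.730713)≈3.471375; next y=1/5·1.179932+1/4·3.471375≈1.103830
n=4: y≈1.103830, sp=5, e=sp−y≈3.896170; I≈20.704520, D=e−e_prev≈0.076102; u=0·3.896170+1/4·20.704520+1·0.076102≈5.252232; next y=1/5·1.103830+1/4·5.252232≈1.533824
n=5: y≈1.533824, sp=5, e=sp−y≈3.466176; I≈24.170696, D=e−e_prev≈-0.429994; u=0·3.466176+1/4·24.170696+1·(-0.429994)≈5.612680; next y=1/5·1.533824+1/4·5.612680≈1.709935
n=6: y≈1.709935, sp=5, e=sp−y≈3.290065; I≈27.460761, D=e−e_prev≈-0.176111; u=0·3.290065+1/4·27.460761+1·(-0.176111)≈6.689079; next y=1/5·1.709935+1/4·6.689079≈2.014257
n=7: y≈2.014257, sp=5, e=sp−y≈2.985743; I≈30.446504, D=e−e_prev≈-0.304322; u=0·2.985743+1/4·30.446504+1·(-0.304322)≈7.307304; next y=1/5·2.014257+1/4·7.307304≈2.229677
n=8: y≈2.229677, sp=5, e=sp−y≈2.770323; I≈33.216827, D=e−e_prev≈-0.215421; u=0·2.770323+1/4·33.216827+1·(-0.215421)≈8.088786; next y=1/5·2.229677+1/4·8.088786≈2.468132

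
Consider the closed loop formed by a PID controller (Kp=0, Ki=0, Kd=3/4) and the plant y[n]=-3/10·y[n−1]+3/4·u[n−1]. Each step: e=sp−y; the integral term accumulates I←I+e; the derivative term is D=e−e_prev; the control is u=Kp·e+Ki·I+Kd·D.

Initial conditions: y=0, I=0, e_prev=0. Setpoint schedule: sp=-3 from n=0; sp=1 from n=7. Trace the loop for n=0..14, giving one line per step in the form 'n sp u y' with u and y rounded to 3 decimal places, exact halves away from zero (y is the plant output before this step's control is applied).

(exact arithmetic carried between steps; '≈' marks a value shown rounded to 6 d.p. or computed from one; I and e_prev carry over from the previous line; the table rounds u and y to 3 d.p., halves away from zero)
n=0: y=0, sp=-3, e=sp−y=-3; I=-3, D=e−e_prev=-3; u=0·(-3)+0·(-3)+3/4·(-3)=-2.25; next y=-3/10·0+3/4·(-2.25)=-1.6875
n=1: y=-1.6875, sp=-3, e=sp−y=-1.3125; I=-4.3125, D=e−e_prev=1.6875; u=0·(-1.3125)+0·(-4.3125)+3/4·1.6875=1.265625; next y=-3/10·(-1.6875)+3/4·1.265625≈1.455469
n=2: y≈1.455469, sp=-3, e=sp−y≈-4.455469; I≈-8.767969, D=e−e_prev≈-3.142969; u=0·(-4.455469)+0·(-8.767969)+3/4·(-3.142969)≈-2.357227; next y=-3/10·1.455469+3/4·(-2.357227)≈-2.204561
n=3: y≈-2.204561, sp=-3, e=sp−y≈-0.795439; I≈-9.563408, D=e−e_prev≈3.660029; u=0·(-0.795439)+0·(-9.563408)+3/4·3.660029≈2.745022; next y=-3/10·(-2.204561)+3/4·2.745022≈2.720135
n=4: y≈2.720135, sp=-3, e=sp−y≈-5.720135; I≈-15.283543, D=e−e_prev≈-4.924695; u=0·(-5.720135)+0·(-15.283543)+3/4·(-4.924695)≈-3.693521; next y=-3/10·2.720135+3/4·(-3.693521)≈-3.586181
n=5: y≈-3.586181, sp=-3, e=sp−y≈0.586181; I≈-14.697361, D=e−e_prev≈6.306316; u=0·0.586181+0·(-14.697361)+3/4·6.306316≈4.729737; next y=-3/10·(-3.586181)+3/4·4.729737≈4.623157
n=6: y≈4.623157, sp=-3, e=sp−y≈-7.623157; I≈-22.320519, D=e−e_prev≈-8.209339; u=0·(-7.623157)+0·(-22.320519)+3/4·(-8.209339)≈-6.157004; next y=-3/10·4.623157+3/4·(-6.157004)≈-6.004700
n=7: y≈-6.004700, sp=1, e=sp−y≈7.004700; I≈-15.315818, D=e−e_prev≈14.627857; u=0·7.004700+0·(-15.315818)+3/4·14.627857≈10.970893; next y=-3/10·(-6.004700)+3/4·10.970893≈10.029580
n=8: y≈10.029580, sp=1, e=sp−y≈-9.029580; I≈-24.345398, D=e−e_prev≈-16.034280; u=0·(-9.029580)+0·(-24.345398)+3/4·(-16.034280)≈-12.025710; next y=-3/10·10.029580+3/4·(-12.025710)≈-12.028156
n=9: y≈-12.028156, sp=1, e=sp−y≈13.028156; I≈-11.317242, D=e−e_prev≈22.057736; u=0·13.028156+0·(-11.317242)+3/4·22.057736≈16.543302; next y=-3/10·(-12.028156)+3/4·16.543302≈16.015924
n=10: y≈16.015924, sp=1, e=sp−y≈-15.015924; I≈-26.333165, D=e−e_prev≈-28.044080; u=0·(-15.015924)+0·(-26.333165)+3/4·(-28.044080)≈-21.033060; next y=-3/10·16.015924+3/4·(-21.033060)≈-20.579572
n=11: y≈-20.579572, sp=1, e=sp−y≈21.579572; I≈-4.753593, D=e−e_prev≈36.595496; u=0·21.579572+0·(-4.753593)+3/4·36.595496≈27.446622; next y=-3/10·(-20.579572)+3/4·27.446622≈26.758838
n=12: y≈26.758838, sp=1, e=sp−y≈-25.758838; I≈-30.512431, D=e−e_prev≈-47.338410; u=0·(-25.758838)+0·(-30.512431)+3/4·(-47.338410)≈-35.503808; next y=-3/10·26.758838+3/4·(-35.503808)≈-34.655507
n=13: y≈-34.655507, sp=1, e=sp−y≈35.655507; I≈5.143076, D=e−e_prev≈61.414345; u=0·35.655507+0·5.143076+3/4·61.414345≈46.060759; next y=-3/10·(-34.655507)+3/4·46.060759≈44.942221
n=14: y≈44.942221, sp=1, e=sp−y≈-43.942221; I≈-38.799145, D=e−e_prev≈-79.597728; u=0·(-43.942221)+0·(-38.799145)+3/4·(-79.597728)≈-59.698296; next y=-3/10·44.942221+3/4·(-59.698296)≈-58.256388

0 -3 -2.250 0.000
1 -3 1.266 -1.688
2 -3 -2.357 1.455
3 -3 2.745 -2.205
4 -3 -3.694 2.720
5 -3 4.730 -3.586
6 -3 -6.157 4.623
7 1 10.971 -6.005
8 1 -12.026 10.030
9 1 16.543 -12.028
10 1 -21.033 16.016
11 1 27.447 -20.580
12 1 -35.504 26.759
13 1 46.061 -34.656
14 1 -59.698 44.942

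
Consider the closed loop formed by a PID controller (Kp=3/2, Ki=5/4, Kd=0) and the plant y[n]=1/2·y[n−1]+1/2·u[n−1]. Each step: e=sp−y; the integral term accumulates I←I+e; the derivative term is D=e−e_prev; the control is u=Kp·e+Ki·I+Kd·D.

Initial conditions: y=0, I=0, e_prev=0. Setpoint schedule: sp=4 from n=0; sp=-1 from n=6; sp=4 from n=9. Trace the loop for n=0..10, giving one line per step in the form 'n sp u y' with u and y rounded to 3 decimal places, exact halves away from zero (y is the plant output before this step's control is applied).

(exact arithmetic carried between steps; '≈' marks a value shown rounded to 6 d.p. or computed from one; I and e_prev carry over from the previous line; the table rounds u and y to 3 d.p., halves away from zero)
n=0: y=0, sp=4, e=sp−y=4; I=4, D=e−e_prev=4; u=3/2·4+5/4·4+0·4=11; next y=1/2·0+1/2·11=5.5
n=1: y=5.5, sp=4, e=sp−y=-1.5; I=2.5, D=e−e_prev=-5.5; u=3/2·(-1.5)+5/4·2.5+0·(-5.5)=0.875; next y=1/2·5.5+1/2·0.875=3.1875
n=2: y=3.1875, sp=4, e=sp−y=0.8125; I=3.3125, D=e−e_prev=2.3125; u=3/2·0.8125+5/4·3.3125+0·2.3125=5.359375; next y=1/2·3.1875+1/2·5.359375≈4.273438
n=3: y≈4.273438, sp=4, e=sp−y≈-0.273438; I≈3.039063, D=e−e_prev≈-1.085938; u=3/2·(-0.273438)+5/4·3.039063+0·(-1.085938)≈3.388672; next y=1/2·4.273438+1/2·3.388672≈3.831055
n=4: y≈3.831055, sp=4, e=sp−y≈0.168945; I≈3.208008, D=e−e_prev≈0.442383; u=3/2·0.168945+5/4·3.208008+0·0.442383≈4.263428; next y=1/2·3.831055+1/2·4.263428≈4.047241
n=5: y≈4.047241, sp=4, e=sp−y≈-0.047241; I≈3.160767, D=e−e_prev≈-0.216187; u=3/2·(-0.047241)+5/4·3.160767+0·(-0.216187)≈3.880096; next y=1/2·4.047241+1/2·3.880096≈3.963669
n=6: y≈3.963669, sp=-1, e=sp−y≈-4.963669; I≈-1.802902, D=e−e_prev≈-4.916428; u=3/2·(-4.963669)+5/4·(-1.802902)+0·(-4.916428)≈-9.699131; next y=1/2·3.963669+1/2·(-9.699131)≈-2.867731
n=7: y≈-2.867731, sp=-1, e=sp−y≈1.867731; I≈0.064829, D=e−e_prev≈6.831400; u=3/2·1.867731+5/4·0.064829+0·6.831400≈2.882633; next y=1/2·(-2.867731)+1/2·2.882633≈0.007451
n=8: y≈0.007451, sp=-1, e=sp−y≈-1.007451; I≈-0.942622, D=e−e_prev≈-2.875182; u=3/2·(-1.007451)+5/4·(-0.942622)+0·(-2.875182)≈-2.689454; next y=1/2·0.007451+1/2·(-2.689454)≈-1.341001
n=9: y≈-1.341001, sp=4, e=sp−y≈5.341001; I≈4.398379, D=e−e_prev≈6.348452; u=3/2·5.341001+5/4·4.398379+0·6.348452≈13.509476; next y=1/2·(-1.341001)+1/2·13.509476≈6.084238
n=10: y≈6.084238, sp=4, e=sp−y≈-2.084238; I≈2.314142, D=e−e_prev≈-7.425239; u=3/2·(-2.084238)+5/4·2.314142+0·(-7.425239)≈-0.233679; next y=1/2·6.084238+1/2·(-0.233679)≈2.925279

0 4 11.000 0.000
1 4 0.875 5.500
2 4 5.359 3.188
3 4 3.389 4.273
4 4 4.263 3.831
5 4 3.880 4.047
6 -1 -9.699 3.964
7 -1 2.883 -2.868
8 -1 -2.689 0.007
9 4 13.509 -1.341
10 4 -0.234 6.084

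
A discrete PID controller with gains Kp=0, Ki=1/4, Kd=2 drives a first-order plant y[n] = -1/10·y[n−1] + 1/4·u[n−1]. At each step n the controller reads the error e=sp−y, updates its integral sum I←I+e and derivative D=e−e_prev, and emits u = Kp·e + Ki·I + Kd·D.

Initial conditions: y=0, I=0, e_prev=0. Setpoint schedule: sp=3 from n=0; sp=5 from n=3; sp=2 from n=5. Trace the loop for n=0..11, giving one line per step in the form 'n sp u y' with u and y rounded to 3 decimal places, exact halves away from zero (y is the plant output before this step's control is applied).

(exact arithmetic carried between steps; '≈' marks a value shown rounded to 6 d.p. or computed from one; I and e_prev carry over from the previous line; the table rounds u and y to 3 d.p., halves away from zero)
n=0: y=0, sp=3, e=sp−y=3; I=3, D=e−e_prev=3; u=0·3+1/4·3+2·3=6.75; next y=-1/10·0+1/4·6.75=1.6875
n=1: y=1.6875, sp=3, e=sp−y=1.3125; I=4.3125, D=e−e_prev=-1.6875; u=0·1.3125+1/4·4.3125+2·(-1.6875)=-2.296875; next y=-1/10·1.6875+1/4·(-2.296875)≈-0.742969
n=2: y≈-0.742969, sp=3, e=sp−y≈3.742969; I≈8.055469, D=e−e_prev≈2.430469; u=0·3.742969+1/4·8.055469+2·2.430469≈6.874805; next y=-1/10·(-0.742969)+1/4·6.874805≈1.792998
n=3: y≈1.792998, sp=5, e=sp−y≈3.207002; I≈11.262471, D=e−e_prev≈-0.535967; u=0·3.207002+1/4·11.262471+2·(-0.535967)≈1.743684; next y=-1/10·1.792998+1/4·1.743684≈0.256621
n=4: y≈0.256621, sp=5, e=sp−y≈4.743379; I≈16.005849, D=e−e_prev≈1.536377; u=0·4.743379+1/4·16.005849+2·1.536377≈7.074216; next y=-1/10·0.256621+1/4·7.074216≈1.742892
n=5: y≈1.742892, sp=2, e=sp−y≈0.257108; I≈16.262958, D=e−e_prev≈-4.486271; u=0·0.257108+1/4·16.262958+2·(-4.486271)≈-4.906802; next y=-1/10·1.742892+1/4·(-4.906802)≈-1.400990
n=6: y≈-1.400990, sp=2, e=sp−y≈3.400990; I≈19.663947, D=e−e_prev≈3.143882; u=0·3.400990+1/4·19.663947+2·3.143882≈11.203750; next y=-1/10·(-1.400990)+1/4·11.203750≈2.941036
n=7: y≈2.941036, sp=2, e=sp−y≈-0.941036; I≈18.722911, D=e−e_prev≈-4.342026; u=0·(-0.941036)+1/4·18.722911+2·(-4.342026)≈-4.003325; next y=-1/10·2.941036+1/4·(-4.003325)≈-1.294935
n=8: y≈-1.294935, sp=2, e=sp−y≈3.294935; I≈22.017846, D=e−e_prev≈4.235971; u=0·3.294935+1/4·22.017846+2·4.235971≈13.976404; next y=-1/10·(-1.294935)+1/4·13.976404≈3.623594
n=9: y≈3.623594, sp=2, e=sp−y≈-1.623594; I≈20.394251, D=e−e_prev≈-4.918529; u=0·(-1.623594)+1/4·20.394251+2·(-4.918529)≈-4.738496; next y=-1/10·3.623594+1/4·(-4.738496)≈-1.546983
n=10: y≈-1.546983, sp=2, e=sp−y≈3.546983; I≈23.941235, D=e−e_prev≈5.170578; u=0·3.546983+1/4·23.941235+2·5.170578≈16.326464; next y=-1/10·(-1.546983)+1/4·16.326464≈4.236314
n=11: y≈4.236314, sp=2, e=sp−y≈-2.236314; I≈21.704920, D=e−e_prev≈-5.783298; u=0·(-2.236314)+1/4·21.704920+2·(-5.783298)≈-6.140365; next y=-1/10·4.236314+1/4·(-6.140365)≈-1.958723

0 3 6.750 0.000
1 3 -2.297 1.688
2 3 6.875 -0.743
3 5 1.744 1.793
4 5 7.074 0.257
5 2 -4.907 1.743
6 2 11.204 -1.401
7 2 -4.003 2.941
8 2 13.976 -1.295
9 2 -4.738 3.624
10 2 16.326 -1.547
11 2 -6.140 4.236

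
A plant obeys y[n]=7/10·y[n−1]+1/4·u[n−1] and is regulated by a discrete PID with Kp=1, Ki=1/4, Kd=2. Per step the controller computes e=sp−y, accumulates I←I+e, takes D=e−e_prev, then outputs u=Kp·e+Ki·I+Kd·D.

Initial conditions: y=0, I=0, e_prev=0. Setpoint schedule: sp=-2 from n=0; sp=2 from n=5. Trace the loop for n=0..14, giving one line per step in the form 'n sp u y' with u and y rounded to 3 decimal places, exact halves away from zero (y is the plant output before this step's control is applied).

0 -2 -6.500 0.000
1 -2 2.281 -1.625
2 -2 -4.500 -0.567
3 -2 0.361 -1.522
4 -2 -3.446 -0.975
5 2 12.240 -1.544
6 2 -7.462 1.979
7 2 7.582 -0.480
8 2 -3.345 1.560
9 2 5.083 0.255
10 2 -0.970 1.449
11 2 3.757 0.772
12 2 0.410 1.480
13 2 3.065 1.138
14 2 1.217 1.563

(exact arithmetic carried between steps; '≈' marks a value shown rounded to 6 d.p. or computed from one; I and e_prev carry over from the previous line; the table rounds u and y to 3 d.p., halves away from zero)
n=0: y=0, sp=-2, e=sp−y=-2; I=-2, D=e−e_prev=-2; u=1·(-2)+1/4·(-2)+2·(-2)=-6.5; next y=7/10·0+1/4·(-6.5)=-1.625
n=1: y=-1.625, sp=-2, e=sp−y=-0.375; I=-2.375, D=e−e_prev=1.625; u=1·(-0.375)+1/4·(-2.375)+2·1.625=2.28125; next y=7/10·(-1.625)+1/4·2.28125≈-0.567188
n=2: y≈-0.567188, sp=-2, e=sp−y≈-1.432813; I≈-3.807813, D=e−e_prev≈-1.057813; u=1·(-1.432813)+1/4·(-3.807813)+2·(-1.057813)≈-4.500391; next y=7/10·(-0.567188)+1/4·(-4.500391)≈-1.522129
n=3: y≈-1.522129, sp=-2, e=sp−y≈-0.477871; I≈-4.285684, D=e−e_prev≈0.954941; u=1·(-0.477871)+1/4·(-4.285684)+2·0.954941≈0.360591; next y=7/10·(-1.522129)+1/4·0.360591≈-0.975343
n=4: y≈-0.975343, sp=-2, e=sp−y≈-1.024657; I≈-5.310341, D=e−e_prev≈-0.546786; u=1·(-1.024657)+1/4·(-5.310341)+2·(-0.546786)≈-3.445815; next y=7/10·(-0.975343)+1/4·(-3.445815)≈-1.544194
n=5: y≈-1.544194, sp=2, e=sp−y≈3.544194; I≈-1.766147, D=e−e_prev≈4.568851; u=1·3.544194+1/4·(-1.766147)+2·4.568851≈12.240359; next y=7/10·(-1.544194)+1/4·12.240359≈1.979154
n=6: y≈1.979154, sp=2, e=sp−y≈0.020846; I≈-1.745302, D=e−e_prev≈-3.523348; u=1·0.020846+1/4·(-1.745302)+2·(-3.523348)≈-7.462175; next y=7/10·1.979154+1/4·(-7.462175)≈-0.480136
n=7: y≈-0.480136, sp=2, e=sp−y≈2.480136; I≈0.734834, D=e−e_prev≈2.459290; u=1·2.480136+1/4·0.734834+2·2.459290≈7.582425; next y=7/10·(-0.480136)+1/4·7.582425≈1.559511
n=8: y≈1.559511, sp=2, e=sp−y≈0.440489; I≈1.175323, D=e−e_prev≈-2.039647; u=1·0.440489+1/4·1.175323+2·(-2.039647)≈-3.344974; next y=7/10·1.559511+1/4·(-3.344974)≈0.255414
n=9: y≈0.255414, sp=2, e=sp−y≈1.744586; I≈2.919909, D=e−e_prev≈1.304097; u=1·1.744586+1/4·2.919909+2·1.304097≈5.082757; next y=7/10·0.255414+1/4·5.082757≈1.449479
n=10: y≈1.449479, sp=2, e=sp−y≈0.550521; I≈3.470430, D=e−e_prev≈-1.194065; u=1·0.550521+1/4·3.470430+2·(-1.194065)≈-0.970001; next y=7/10·1.449479+1/4·(-0.970001)≈0.772135
n=11: y≈0.772135, sp=2, e=sp−y≈1.227865; I≈4.698295, D=e−e_prev≈0.677344; u=1·1.227865+1/4·4.698295+2·0.677344≈3.757127; next y=7/10·0.772135+1/4·3.757127≈1.479776
n=12: y≈1.479776, sp=2, e=sp−y≈0.520224; I≈5.218519, D=e−e_prev≈-0.707641; u=1·0.520224+1/4·5.218519+2·(-0.707641)≈0.409571; next y=7/10·1.479776+1/4·0.409571≈1.138236
n=13: y≈1.138236, sp=2, e=sp−y≈0.861764; I≈6.080283, D=e−e_prev≈0.341540; u=1·0.861764+1/4·6.080283+2·0.341540≈3.064915; next y=7/10·1.138236+1/4·3.064915≈1.562994
n=14: y≈1.562994, sp=2, e=sp−y≈0.437006; I≈6.517289, D=e−e_prev≈-0.424758; u=1·0.437006+1/4·6.517289+2·(-0.424758)≈1.216812; next y=7/10·1.562994+1/4·1.216812≈1.398299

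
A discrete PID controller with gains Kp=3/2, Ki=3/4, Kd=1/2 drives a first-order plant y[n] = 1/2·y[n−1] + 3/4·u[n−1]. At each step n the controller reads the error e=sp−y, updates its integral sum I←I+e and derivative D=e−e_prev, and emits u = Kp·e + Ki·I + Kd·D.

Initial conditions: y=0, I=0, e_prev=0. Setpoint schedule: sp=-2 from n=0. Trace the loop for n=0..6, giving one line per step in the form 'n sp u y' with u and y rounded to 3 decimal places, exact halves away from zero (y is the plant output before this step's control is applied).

0 -2 -5.500 0.000
1 -2 5.344 -4.125
2 -2 -11.818 1.945
3 -2 15.308 -7.891
4 -2 -27.615 7.535
5 -2 40.264 -16.943
6 -2 -67.109 21.726

(exact arithmetic carried between steps; '≈' marks a value shown rounded to 6 d.p. or computed from one; I and e_prev carry over from the previous line; the table rounds u and y to 3 d.p., halves away from zero)
n=0: y=0, sp=-2, e=sp−y=-2; I=-2, D=e−e_prev=-2; u=3/2·(-2)+3/4·(-2)+1/2·(-2)=-5.5; next y=1/2·0+3/4·(-5.5)=-4.125
n=1: y=-4.125, sp=-2, e=sp−y=2.125; I=0.125, D=e−e_prev=4.125; u=3/2·2.125+3/4·0.125+1/2·4.125=5.34375; next y=1/2·(-4.125)+3/4·5.34375≈1.945313
n=2: y≈1.945313, sp=-2, e=sp−y≈-3.945313; I≈-3.820313, D=e−e_prev≈-6.070313; u=3/2·(-3.945313)+3/4·(-3.820313)+1/2·(-6.070313)≈-11.818359; next y=1/2·1.945313+3/4·(-11.818359)≈-7.891113
n=3: y≈-7.891113, sp=-2, e=sp−y≈5.891113; I≈2.070801, D=e−e_prev≈9.836426; u=3/2·5.891113+3/4·2.070801+1/2·9.836426≈15.307983; next y=1/2·(-7.891113)+3/4·15.307983≈7.535431
n=4: y≈7.535431, sp=-2, e=sp−y≈-9.535431; I≈-7.464630, D=e−e_prev≈-15.426544; u=3/2·(-9.535431)+3/4·(-7.464630)+1/2·(-15.426544)≈-27.614891; next y=1/2·7.535431+3/4·(-27.614891)≈-16.943453
n=5: y≈-16.943453, sp=-2, e=sp−y≈14.943453; I≈7.478823, D=e−e_prev≈24.478884; u=3/2·14.943453+3/4·7.478823+1/2·24.478884≈40.263738; next y=1/2·(-16.943453)+3/4·40.263738≈21.726077
n=6: y≈21.726077, sp=-2, e=sp−y≈-23.726077; I≈-16.247254, D=e−e_prev≈-38.669530; u=3/2·(-23.726077)+3/4·(-16.247254)+1/2·(-38.669530)≈-67.109322; next y=1/2·21.726077+3/4·(-67.109322)≈-39.468953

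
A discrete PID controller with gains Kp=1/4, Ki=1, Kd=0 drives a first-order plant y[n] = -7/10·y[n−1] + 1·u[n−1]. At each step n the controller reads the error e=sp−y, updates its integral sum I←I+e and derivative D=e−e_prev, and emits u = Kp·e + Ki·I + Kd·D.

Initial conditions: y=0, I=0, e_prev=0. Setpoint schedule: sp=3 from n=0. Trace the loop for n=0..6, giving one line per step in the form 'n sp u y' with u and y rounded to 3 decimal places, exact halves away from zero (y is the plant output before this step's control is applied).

0 3 3.750 0.000
1 3 2.063 3.750
2 3 6.703 -0.563
3 3 0.691 7.097
4 3 10.811 -4.276
5 3 -4.514 13.805
6 3 19.659 -14.177

(exact arithmetic carried between steps; '≈' marks a value shown rounded to 6 d.p. or computed from one; I and e_prev carry over from the previous line; the table rounds u and y to 3 d.p., halves away from zero)
n=0: y=0, sp=3, e=sp−y=3; I=3, D=e−e_prev=3; u=1/4·3+1·3+0·3=3.75; next y=-7/10·0+1·3.75=3.75
n=1: y=3.75, sp=3, e=sp−y=-0.75; I=2.25, D=e−e_prev=-3.75; u=1/4·(-0.75)+1·2.25+0·(-3.75)=2.0625; next y=-7/10·3.75+1·2.0625=-0.5625
n=2: y=-0.5625, sp=3, e=sp−y=3.5625; I=5.8125, D=e−e_prev=4.3125; u=1/4·3.5625+1·5.8125+0·4.3125=6.703125; next y=-7/10·(-0.5625)+1·6.703125=7.096875
n=3: y=7.096875, sp=3, e=sp−y=-4.096875; I=1.715625, D=e−e_prev=-7.659375; u=1/4·(-4.096875)+1·1.715625+0·(-7.659375)≈0.691406; next y=-7/10·7.096875+1·0.691406≈-4.276406
n=4: y≈-4.276406, sp=3, e=sp−y≈7.276406; I≈8.992031, D=e−e_prev≈11.373281; u=1/4·7.276406+1·8.992031+0·11.373281≈10.811133; next y=-7/10·(-4.276406)+1·10.811133≈13.804617
n=5: y≈13.804617, sp=3, e=sp−y≈-10.804617; I≈-1.812586, D=e−e_prev≈-18.081023; u=1/4·(-10.804617)+1·(-1.812586)+0·(-18.081023)≈-4.513740; next y=-7/10·13.804617+1·(-4.513740)≈-14.176972
n=6: y≈-14.176972, sp=3, e=sp−y≈17.176972; I≈15.364386, D=e−e_prev≈27.981589; u=1/4·17.176972+1·15.364386+0·27.981589≈19.658629; next y=-7/10·(-14.176972)+1·19.658629≈29.582510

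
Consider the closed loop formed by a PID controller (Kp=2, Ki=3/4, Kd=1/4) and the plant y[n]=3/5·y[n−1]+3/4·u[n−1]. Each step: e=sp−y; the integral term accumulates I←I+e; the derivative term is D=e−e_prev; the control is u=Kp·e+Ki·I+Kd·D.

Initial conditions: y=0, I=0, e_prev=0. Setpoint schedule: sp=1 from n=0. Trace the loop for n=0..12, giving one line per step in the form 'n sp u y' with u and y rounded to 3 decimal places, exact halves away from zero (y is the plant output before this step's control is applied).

0 1 3.000 0.000
1 1 -3.250 2.250
2 1 6.388 -1.088
3 1 -8.558 4.138
4 1 14.616 -3.936
5 1 -21.310 8.601
6 1 34.392 -10.822
7 1 -51.965 19.301
8 1 81.922 -27.393
9 1 -125.654 45.006
10 1 196.169 -67.237
11 1 -302.779 106.785
12 1 470.782 -163.013

(exact arithmetic carried between steps; '≈' marks a value shown rounded to 6 d.p. or computed from one; I and e_prev carry over from the previous line; the table rounds u and y to 3 d.p., halves away from zero)
n=0: y=0, sp=1, e=sp−y=1; I=1, D=e−e_prev=1; u=2·1+3/4·1+1/4·1=3; next y=3/5·0+3/4·3=2.25
n=1: y=2.25, sp=1, e=sp−y=-1.25; I=-0.25, D=e−e_prev=-2.25; u=2·(-1.25)+3/4·(-0.25)+1/4·(-2.25)=-3.25; next y=3/5·2.25+3/4·(-3.25)=-1.0875
n=2: y=-1.0875, sp=1, e=sp−y=2.0875; I=1.8375, D=e−e_prev=3.3375; u=2·2.0875+3/4·1.8375+1/4·3.3375=6.3875; next y=3/5·(-1.0875)+3/4·6.3875=4.138125
n=3: y=4.138125, sp=1, e=sp−y=-3.138125; I=-1.300625, D=e−e_prev=-5.225625; u=2·(-3.138125)+3/4·(-1.300625)+1/4·(-5.225625)=-8.558125; next y=3/5·4.138125+3/4·(-8.558125)≈-3.935719
n=4: y≈-3.935719, sp=1, e=sp−y≈4.935719; I≈3.635094, D=e−e_prev≈8.073844; u=2·4.935719+3/4·3.635094+1/4·8.073844≈14.616219; next y=3/5·(-3.935719)+3/4·14.616219≈8.600733
n=5: y≈8.600733, sp=1, e=sp−y≈-7.600733; I≈-3.965639, D=e−e_prev≈-12.536452; u=2·(-7.600733)+3/4·(-3.965639)+1/4·(-12.536452)≈-21.309808; next y=3/5·8.600733+3/4·(-21.309808)≈-10.821916
n=6: y≈-10.821916, sp=1, e=sp−y≈11.821916; I≈7.856277, D=e−e_prev≈19.422649; u=2·11.821916+3/4·7.856277+1/4·19.422649≈34.391702; next y=3/5·(-10.821916)+3/4·34.391702≈19.300627
n=7: y≈19.300627, sp=1, e=sp−y≈-18.300627; I≈-10.444350, D=e−e_prev≈-30.122543; u=2·(-18.300627)+3/4·(-10.444350)+1/4·(-30.122543)≈-51.965153; next y=3/5·19.300627+3/4·(-51.965153)≈-27.393488
n=8: y≈-27.393488, sp=1, e=sp−y≈28.393488; I≈17.949138, D=e−e_prev≈46.694115; u=2·28.393488+3/4·17.949138+1/4·46.694115≈81.922359; next y=3/5·(-27.393488)+3/4·81.922359≈45.005676
n=9: y≈45.005676, sp=1, e=sp−y≈-44.005676; I≈-26.056538, D=e−e_prev≈-72.399164; u=2·(-44.005676)+3/4·(-26.056538)+1/4·(-72.399164)≈-125.653547; next y=3/5·45.005676+3/4·(-125.653547)≈-67.236754
n=10: y≈-67.236754, sp=1, e=sp−y≈68.236754; I≈42.180216, D=e−e_prev≈112.242431; u=2·68.236754+3/4·42.180216+1/4·112.242431≈196.169279; next y=3/5·(-67.236754)+3/4·196.169279≈106.784907
n=11: y≈106.784907, sp=1, e=sp−y≈-105.784907; I≈-63.604690, D=e−e_prev≈-174.021661; u=2·(-105.784907)+3/4·(-63.604690)+1/4·(-174.021661)≈-302.778746; next y=3/5·106.784907+3/4·(-302.778746)≈-163.013115
n=12: y≈-163.013115, sp=1, e=sp−y≈164.013115; I≈100.408425, D=e−e_prev≈269.798022; u=2·164.013115+3/4·100.408425+1/4·269.798022≈470.782055; next y=3/5·(-163.013115)+3/4·470.782055≈255.278672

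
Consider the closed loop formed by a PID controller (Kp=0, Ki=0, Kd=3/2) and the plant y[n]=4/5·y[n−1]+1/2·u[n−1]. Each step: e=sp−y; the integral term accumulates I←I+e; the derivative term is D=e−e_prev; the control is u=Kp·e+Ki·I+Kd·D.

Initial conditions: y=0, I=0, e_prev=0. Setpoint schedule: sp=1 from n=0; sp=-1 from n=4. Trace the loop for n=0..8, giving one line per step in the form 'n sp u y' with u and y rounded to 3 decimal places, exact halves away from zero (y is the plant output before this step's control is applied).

(exact arithmetic carried between steps; '≈' marks a value shown rounded to 6 d.p. or computed from one; I and e_prev carry over from the previous line; the table rounds u and y to 3 d.p., halves away from zero)
n=0: y=0, sp=1, e=sp−y=1; I=1, D=e−e_prev=1; u=0·1+0·1+3/2·1=1.5; next y=4/5·0+1/2·1.5=0.75
n=1: y=0.75, sp=1, e=sp−y=0.25; I=1.25, D=e−e_prev=-0.75; u=0·0.25+0·1.25+3/2·(-0.75)=-1.125; next y=4/5·0.75+1/2·(-1.125)=0.0375
n=2: y=0.0375, sp=1, e=sp−y=0.9625; I=2.2125, D=e−e_prev=0.7125; u=0·0.9625+0·2.2125+3/2·0.7125=1.06875; next y=4/5·0.0375+1/2·1.06875=0.564375
n=3: y=0.564375, sp=1, e=sp−y=0.435625; I=2.648125, D=e−e_prev=-0.526875; u=0·0.435625+0·2.648125+3/2·(-0.526875)≈-0.790313; next y=4/5·0.564375+1/2·(-0.790313)≈0.056344
n=4: y≈0.056344, sp=-1, e=sp−y≈-1.056344; I≈1.591781, D=e−e_prev≈-1.491969; u=0·(-1.056344)+0·1.591781+3/2·(-1.491969)≈-2.237953; next y=4/5·0.056344+1/2·(-2.237953)≈-1.073902
n=5: y≈-1.073902, sp=-1, e=sp−y≈0.073902; I≈1.665683, D=e−e_prev≈1.130245; u=0·0.073902+0·1.665683+3/2·1.130245≈1.695368; next y=4/5·(-1.073902)+1/2·1.695368≈-0.011437
n=6: y≈-0.011437, sp=-1, e=sp−y≈-0.988563; I≈0.677120, D=e−e_prev≈-1.062464; u=0·(-0.988563)+0·0.677120+3/2·(-1.062464)≈-1.593696; next y=4/5·(-0.011437)+1/2·(-1.593696)≈-0.805998
n=7: y≈-0.805998, sp=-1, e=sp−y≈-0.194002; I≈0.483118, D=e−e_prev≈0.794561; u=0·(-0.194002)+0·0.483118+3/2·0.794561≈1.191841; next y=4/5·(-0.805998)+1/2·1.191841≈-0.048878
n=8: y≈-0.048878, sp=-1, e=sp−y≈-0.951122; I≈-0.468004, D=e−e_prev≈-0.757120; u=0·(-0.951122)+0·(-0.468004)+3/2·(-0.757120)≈-1.135680; next y=4/5·(-0.048878)+1/2·(-1.135680)≈-0.606942

0 1 1.500 0.000
1 1 -1.125 0.750
2 1 1.069 0.038
3 1 -0.790 0.564
4 -1 -2.238 0.056
5 -1 1.695 -1.074
6 -1 -1.594 -0.011
7 -1 1.192 -0.806
8 -1 -1.136 -0.049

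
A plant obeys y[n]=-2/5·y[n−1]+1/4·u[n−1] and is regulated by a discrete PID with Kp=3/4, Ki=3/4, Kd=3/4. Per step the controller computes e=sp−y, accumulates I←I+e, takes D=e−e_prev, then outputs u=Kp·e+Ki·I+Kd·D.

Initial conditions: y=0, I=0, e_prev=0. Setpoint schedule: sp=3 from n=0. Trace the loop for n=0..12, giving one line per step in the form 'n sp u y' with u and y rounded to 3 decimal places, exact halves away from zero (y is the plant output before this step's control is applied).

0 3 6.750 0.000
1 3 2.953 1.688
2 3 8.858 0.063
3 3 5.059 2.189
4 3 11.311 0.389
5 3 6.783 2.672
6 3 13.343 0.627
7 3 8.058 3.085
8 3 15.023 0.780
9 3 8.967 3.444
10 3 16.435 0.864
11 3 9.580 3.763
12 3 17.647 0.890

(exact arithmetic carried between steps; '≈' marks a value shown rounded to 6 d.p. or computed from one; I and e_prev carry over from the previous line; the table rounds u and y to 3 d.p., halves away from zero)
n=0: y=0, sp=3, e=sp−y=3; I=3, D=e−e_prev=3; u=3/4·3+3/4·3+3/4·3=6.75; next y=-2/5·0+1/4·6.75=1.6875
n=1: y=1.6875, sp=3, e=sp−y=1.3125; I=4.3125, D=e−e_prev=-1.6875; u=3/4·1.3125+3/4·4.3125+3/4·(-1.6875)=2.953125; next y=-2/5·1.6875+1/4·2.953125≈0.063281
n=2: y≈0.063281, sp=3, e=sp−y≈2.936719; I≈7.249219, D=e−e_prev≈1.624219; u=3/4·2.936719+3/4·7.249219+3/4·1.624219≈8.857617; next y=-2/5·0.063281+1/4·8.857617≈2.189092
n=3: y≈2.189092, sp=3, e=sp−y≈0.810908; I≈8.060127, D=e−e_prev≈-2.125811; u=3/4·0.810908+3/4·8.060127+3/4·(-2.125811)≈5.058918; next y=-2/5·2.189092+1/4·5.058918≈0.389093
n=4: y≈0.389093, sp=3, e=sp−y≈2.610907; I≈10.671034, D=e−e_prev≈1.799999; u=3/4·2.610907+3/4·10.671034+3/4·1.799999≈11.311455; next y=-2/5·0.389093+1/4·11.311455≈2.672227
n=5: y≈2.672227, sp=3, e=sp−y≈0.327773; I≈10.998807, D=e−e_prev≈-2.283134; u=3/4·0.327773+3/4·10.998807+3/4·(-2.283134)≈6.782585; next y=-2/5·2.672227+1/4·6.782585≈0.626756
n=6: y≈0.626756, sp=3, e=sp−y≈2.373244; I≈13.372052, D=e−e_prev≈2.045471; u=3/4·2.373244+3/4·13.372052+3/4·2.045471≈13.343075; next y=-2/5·0.626756+1/4·13.343075≈3.085067
n=7: y≈3.085067, sp=3, e=sp−y≈-0.085067; I≈13.286985, D=e−e_prev≈-2.458311; u=3/4·(-0.085067)+3/4·13.286985+3/4·(-2.458311)≈8.057706; next y=-2/5·3.085067+1/4·8.057706≈0.780400
n=8: y≈0.780400, sp=3, e=sp−y≈2.219600; I≈15.506585, D=e−e_prev≈2.304667; u=3/4·2.219600+3/4·15.506585+3/4·2.304667≈15.023139; next y=-2/5·0.780400+1/4·15.023139≈3.443625
n=9: y≈3.443625, sp=3, e=sp−y≈-0.443625; I≈15.062961, D=e−e_prev≈-2.663225; u=3/4·(-0.443625)+3/4·15.062961+3/4·(-2.663225)≈8.967083; next y=-2/5·3.443625+1/4·8.967083≈0.864321
n=10: y≈0.864321, sp=3, e=sp−y≈2.135679; I≈17.198640, D=e−e_prev≈2.579304; u=3/4·2.135679+3/4·17.198640+3/4·2.579304≈16.435217; next y=-2/5·0.864321+1/4·16.435217≈3.763076
n=11: y≈3.763076, sp=3, e=sp−y≈-0.763076; I≈16.435564, D=e−e_prev≈-2.898755; u=3/4·(-0.763076)+3/4·16.435564+3/4·(-2.898755)≈9.580299; next y=-2/5·3.763076+1/4·9.580299≈0.889844
n=12: y≈0.889844, sp=3, e=sp−y≈2.110156; I≈18.545719, D=e−e_prev≈2.873231; u=3/4·2.110156+3/4·18.545719+3/4·2.873231≈17.646830; next y=-2/5·0.889844+1/4·17.646830≈4.055770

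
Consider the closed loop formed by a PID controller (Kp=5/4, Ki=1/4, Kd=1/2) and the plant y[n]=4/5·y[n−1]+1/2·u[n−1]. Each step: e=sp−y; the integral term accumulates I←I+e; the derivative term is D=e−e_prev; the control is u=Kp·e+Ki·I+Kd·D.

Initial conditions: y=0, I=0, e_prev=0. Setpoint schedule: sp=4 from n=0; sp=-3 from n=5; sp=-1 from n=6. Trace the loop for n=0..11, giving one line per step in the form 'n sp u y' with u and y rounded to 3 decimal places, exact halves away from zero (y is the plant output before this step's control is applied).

(exact arithmetic carried between steps; '≈' marks a value shown rounded to 6 d.p. or computed from one; I and e_prev carry over from the previous line; the table rounds u and y to 3 d.p., halves away from zero)
n=0: y=0, sp=4, e=sp−y=4; I=4, D=e−e_prev=4; u=5/4·4+1/4·4+1/2·4=8; next y=4/5·0+1/2·8=4
n=1: y=4, sp=4, e=sp−y=0; I=4, D=e−e_prev=-4; u=5/4·0+1/4·4+1/2·(-4)=-1; next y=4/5·4+1/2·(-1)=2.7
n=2: y=2.7, sp=4, e=sp−y=1.3; I=5.3, D=e−e_prev=1.3; u=5/4·1.3+1/4·5.3+1/2·1.3=3.6; next y=4/5·2.7+1/2·3.6=3.96
n=3: y=3.96, sp=4, e=sp−y=0.04; I=5.34, D=e−e_prev=-1.26; u=5/4·0.04+1/4·5.34+1/2·(-1.26)=0.755; next y=4/5·3.96+1/2·0.755=3.5455
n=4: y=3.5455, sp=4, e=sp−y=0.4545; I=5.7945, D=e−e_prev=0.4145; u=5/4·0.4545+1/4·5.7945+1/2·0.4145=2.224; next y=4/5·3.5455+1/2·2.224=3.9484
n=5: y=3.9484, sp=-3, e=sp−y=-6.9484; I=-1.1539, D=e−e_prev=-7.4029; u=5/4·(-6.9484)+1/4·(-1.1539)+1/2·(-7.4029)=-12.675425; next y=4/5·3.9484+1/2·(-12.675425)≈-3.178993
n=6: y≈-3.178993, sp=-1, e=sp−y≈2.178993; I≈1.025093, D=e−e_prev≈9.127393; u=5/4·2.178993+1/4·1.025093+1/2·9.127393≈7.54371; next y=4/5·(-3.178993)+1/2·7.54371≈1.228661
n=7: y=1.228661, sp=-1, e=sp−y=-2.228661; I≈-1.203569, D=e−e_prev≈-4.407654; u=5/4·(-2.228661)+1/4·(-1.203569)+1/2·(-4.407654)≈-5.290545; next y=4/5·1.228661+1/2·(-5.290545)≈-1.662344
n=8: y≈-1.662344, sp=-1, e=sp−y≈0.662344; I≈-0.541225, D=e−e_prev≈2.891005; u=5/4·0.662344+1/4·(-0.541225)+1/2·2.891005≈2.138126; next y=4/5·(-1.662344)+1/2·2.138126≈-0.260812
n=9: y≈-0.260812, sp=-1, e=sp−y≈-0.739188; I≈-1.280413, D=e−e_prev≈-1.401532; u=5/4·(-0.739188)+1/4·(-1.280413)+1/2·(-1.401532)≈-1.944854; next y=4/5·(-0.260812)+1/2·(-1.944854)≈-1.181077
n=10: y≈-1.181077, sp=-1, e=sp−y≈0.181077; I≈-1.099336, D=e−e_prev≈0.920265; u=5/4·0.181077+1/4·(-1.099336)+1/2·0.920265≈0.411644; next y=4/5·(-1.181077)+1/2·0.411644≈-0.739039
n=11: y≈-0.739039, sp=-1, e=sp−y≈-0.260961; I≈-1.360297, D=e−e_prev≈-0.442037; u=5/4·(-0.260961)+1/4·(-1.360297)+1/2·(-0.442037)≈-0.887294; next y=4/5·(-0.739039)+1/2·(-0.887294)≈-1.034878

0 4 8.000 0.000
1 4 -1.000 4.000
2 4 3.600 2.700
3 4 0.755 3.960
4 4 2.224 3.546
5 -3 -12.675 3.948
6 -1 7.544 -3.179
7 -1 -5.291 1.229
8 -1 2.138 -1.662
9 -1 -1.945 -0.261
10 -1 0.412 -1.181
11 -1 -0.887 -0.739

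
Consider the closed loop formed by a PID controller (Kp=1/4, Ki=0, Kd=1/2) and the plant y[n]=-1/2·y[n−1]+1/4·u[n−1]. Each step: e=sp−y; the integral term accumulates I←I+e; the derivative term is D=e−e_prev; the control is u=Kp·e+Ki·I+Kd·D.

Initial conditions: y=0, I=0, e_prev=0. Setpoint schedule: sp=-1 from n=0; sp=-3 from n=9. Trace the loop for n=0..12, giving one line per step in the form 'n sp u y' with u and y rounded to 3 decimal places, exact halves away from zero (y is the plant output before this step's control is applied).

(exact arithmetic carried between steps; '≈' marks a value shown rounded to 6 d.p. or computed from one; I and e_prev carry over from the previous line; the table rounds u and y to 3 d.p., halves away from zero)
n=0: y=0, sp=-1, e=sp−y=-1; I=-1, D=e−e_prev=-1; u=1/4·(-1)+0·(-1)+1/2·(-1)=-0.75; next y=-1/2·0+1/4·(-0.75)=-0.1875
n=1: y=-0.1875, sp=-1, e=sp−y=-0.8125; I=-1.8125, D=e−e_prev=0.1875; u=1/4·(-0.8125)+0·(-1.8125)+1/2·0.1875=-0.109375; next y=-1/2·(-0.1875)+1/4·(-0.109375)≈0.066406
n=2: y≈0.066406, sp=-1, e=sp−y≈-1.066406; I≈-2.878906, D=e−e_prev≈-0.253906; u=1/4·(-1.066406)+0·(-2.878906)+1/2·(-0.253906)≈-0.393555; next y=-1/2·0.066406+1/4·(-0.393555)≈-0.131592
n=3: y≈-0.131592, sp=-1, e=sp−y≈-0.868408; I≈-3.747314, D=e−e_prev≈0.197998; u=1/4·(-0.868408)+0·(-3.747314)+1/2·0.197998≈-0.118103; next y=-1/2·(-0.131592)+1/4·(-0.118103)≈0.036270
n=4: y≈0.036270, sp=-1, e=sp−y≈-1.036270; I≈-4.783585, D=e−e_prev≈-0.167862; u=1/4·(-1.036270)+0·(-4.783585)+1/2·(-0.167862)≈-0.342999; next y=-1/2·0.036270+1/4·(-0.342999)≈-0.103885
n=5: y≈-0.103885, sp=-1, e=sp−y≈-0.896115; I≈-5.679700, D=e−e_prev≈0.140155; u=1/4·(-0.896115)+0·(-5.679700)+1/2·0.140155≈-0.153951; next y=-1/2·(-0.103885)+1/4·(-0.153951)≈0.013454
n=6: y≈0.013454, sp=-1, e=sp−y≈-1.013454; I≈-6.693154, D=e−e_prev≈-0.117339; u=1/4·(-1.013454)+0·(-6.693154)+1/2·(-0.117339)≈-0.312033; next y=-1/2·0.013454+1/4·(-0.312033)≈-0.084736
n=7: y≈-0.084736, sp=-1, e=sp−y≈-0.915264; I≈-7.608419, D=e−e_prev≈0.098190; u=1/4·(-0.915264)+0·(-7.608419)+1/2·0.098190≈-0.179721; next y=-1/2·(-0.084736)+1/4·(-0.179721)≈-0.002562
n=8: y≈-0.002562, sp=-1, e=sp−y≈-0.997438; I≈-8.605856, D=e−e_prev≈-0.082173; u=1/4·(-0.997438)+0·(-8.605856)+1/2·(-0.082173)≈-0.290446; next y=-1/2·(-0.002562)+1/4·(-0.290446)≈-0.071330
n=9: y≈-0.071330, sp=-3, e=sp−y≈-2.928670; I≈-11.534526, D=e−e_prev≈-1.931232; u=1/4·(-2.928670)+0·(-11.534526)+1/2·(-1.931232)≈-1.697784; next y=-1/2·(-0.071330)+1/4·(-1.697784)≈-0.388781
n=10: y≈-0.388781, sp=-3, e=sp−y≈-2.611219; I≈-14.145745, D=e−e_prev≈0.317451; u=1/4·(-2.611219)+0·(-14.145745)+1/2·0.317451≈-0.494080; next y=-1/2·(-0.388781)+1/4·(-0.494080)≈0.070871
n=11: y≈0.070871, sp=-3, e=sp−y≈-3.070871; I≈-17.216616, D=e−e_prev≈-0.459651; u=1/4·(-3.070871)+0·(-17.216616)+1/2·(-0.459651)≈-0.997543; next y=-1/2·0.070871+1/4·(-0.997543)≈-0.284821
n=12: y≈-0.284821, sp=-3, e=sp−y≈-2.715179; I≈-19.931795, D=e−e_prev≈0.355692; u=1/4·(-2.715179)+0·(-19.931795)+1/2·0.355692≈-0.500949; next y=-1/2·(-0.284821)+1/4·(-0.500949)≈0.017173

0 -1 -0.750 0.000
1 -1 -0.109 -0.188
2 -1 -0.394 0.066
3 -1 -0.118 -0.132
4 -1 -0.343 0.036
5 -1 -0.154 -0.104
6 -1 -0.312 0.013
7 -1 -0.180 -0.085
8 -1 -0.290 -0.003
9 -3 -1.698 -0.071
10 -3 -0.494 -0.389
11 -3 -0.998 0.071
12 -3 -0.501 -0.285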